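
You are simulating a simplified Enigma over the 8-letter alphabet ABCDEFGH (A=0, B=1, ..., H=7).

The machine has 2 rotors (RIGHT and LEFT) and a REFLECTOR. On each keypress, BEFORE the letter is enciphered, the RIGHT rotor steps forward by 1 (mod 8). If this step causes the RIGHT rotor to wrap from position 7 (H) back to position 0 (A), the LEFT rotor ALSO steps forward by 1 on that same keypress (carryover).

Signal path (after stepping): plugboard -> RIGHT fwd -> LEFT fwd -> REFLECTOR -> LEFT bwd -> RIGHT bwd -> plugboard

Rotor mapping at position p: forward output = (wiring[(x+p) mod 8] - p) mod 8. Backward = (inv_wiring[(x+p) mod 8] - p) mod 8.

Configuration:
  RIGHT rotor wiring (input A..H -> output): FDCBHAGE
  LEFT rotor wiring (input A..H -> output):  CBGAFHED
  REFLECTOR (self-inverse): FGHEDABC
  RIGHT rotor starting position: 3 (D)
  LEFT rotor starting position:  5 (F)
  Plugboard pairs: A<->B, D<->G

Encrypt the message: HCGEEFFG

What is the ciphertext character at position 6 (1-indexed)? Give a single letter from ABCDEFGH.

Char 1 ('H'): step: R->4, L=5; H->plug->H->R->F->L->B->refl->G->L'->C->R'->C->plug->C
Char 2 ('C'): step: R->5, L=5; C->plug->C->R->H->L->A->refl->F->L'->D->R'->A->plug->B
Char 3 ('G'): step: R->6, L=5; G->plug->D->R->F->L->B->refl->G->L'->C->R'->H->plug->H
Char 4 ('E'): step: R->7, L=5; E->plug->E->R->C->L->G->refl->B->L'->F->R'->A->plug->B
Char 5 ('E'): step: R->0, L->6 (L advanced); E->plug->E->R->H->L->B->refl->G->L'->A->R'->F->plug->F
Char 6 ('F'): step: R->1, L=6; F->plug->F->R->F->L->C->refl->H->L'->G->R'->D->plug->G

G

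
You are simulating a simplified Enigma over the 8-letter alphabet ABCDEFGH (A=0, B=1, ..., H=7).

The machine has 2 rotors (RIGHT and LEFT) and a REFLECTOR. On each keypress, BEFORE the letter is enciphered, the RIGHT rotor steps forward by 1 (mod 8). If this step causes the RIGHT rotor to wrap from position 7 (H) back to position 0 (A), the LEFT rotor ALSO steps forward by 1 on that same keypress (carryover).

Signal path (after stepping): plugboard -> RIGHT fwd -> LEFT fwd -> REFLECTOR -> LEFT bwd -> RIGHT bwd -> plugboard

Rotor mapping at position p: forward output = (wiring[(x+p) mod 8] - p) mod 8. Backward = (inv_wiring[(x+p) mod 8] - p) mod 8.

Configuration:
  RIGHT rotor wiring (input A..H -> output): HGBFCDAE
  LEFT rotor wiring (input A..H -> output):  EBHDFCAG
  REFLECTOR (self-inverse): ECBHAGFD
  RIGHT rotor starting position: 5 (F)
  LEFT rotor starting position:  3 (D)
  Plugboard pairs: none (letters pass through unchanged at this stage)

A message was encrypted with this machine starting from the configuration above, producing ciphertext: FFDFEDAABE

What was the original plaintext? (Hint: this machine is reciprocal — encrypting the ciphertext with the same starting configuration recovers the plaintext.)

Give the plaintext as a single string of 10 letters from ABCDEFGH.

Answer: DECHAEBCFC

Derivation:
Char 1 ('F'): step: R->6, L=3; F->plug->F->R->H->L->E->refl->A->L'->A->R'->D->plug->D
Char 2 ('F'): step: R->7, L=3; F->plug->F->R->D->L->F->refl->G->L'->G->R'->E->plug->E
Char 3 ('D'): step: R->0, L->4 (L advanced); D->plug->D->R->F->L->F->refl->G->L'->B->R'->C->plug->C
Char 4 ('F'): step: R->1, L=4; F->plug->F->R->H->L->H->refl->D->L'->G->R'->H->plug->H
Char 5 ('E'): step: R->2, L=4; E->plug->E->R->G->L->D->refl->H->L'->H->R'->A->plug->A
Char 6 ('D'): step: R->3, L=4; D->plug->D->R->F->L->F->refl->G->L'->B->R'->E->plug->E
Char 7 ('A'): step: R->4, L=4; A->plug->A->R->G->L->D->refl->H->L'->H->R'->B->plug->B
Char 8 ('A'): step: R->5, L=4; A->plug->A->R->G->L->D->refl->H->L'->H->R'->C->plug->C
Char 9 ('B'): step: R->6, L=4; B->plug->B->R->G->L->D->refl->H->L'->H->R'->F->plug->F
Char 10 ('E'): step: R->7, L=4; E->plug->E->R->G->L->D->refl->H->L'->H->R'->C->plug->C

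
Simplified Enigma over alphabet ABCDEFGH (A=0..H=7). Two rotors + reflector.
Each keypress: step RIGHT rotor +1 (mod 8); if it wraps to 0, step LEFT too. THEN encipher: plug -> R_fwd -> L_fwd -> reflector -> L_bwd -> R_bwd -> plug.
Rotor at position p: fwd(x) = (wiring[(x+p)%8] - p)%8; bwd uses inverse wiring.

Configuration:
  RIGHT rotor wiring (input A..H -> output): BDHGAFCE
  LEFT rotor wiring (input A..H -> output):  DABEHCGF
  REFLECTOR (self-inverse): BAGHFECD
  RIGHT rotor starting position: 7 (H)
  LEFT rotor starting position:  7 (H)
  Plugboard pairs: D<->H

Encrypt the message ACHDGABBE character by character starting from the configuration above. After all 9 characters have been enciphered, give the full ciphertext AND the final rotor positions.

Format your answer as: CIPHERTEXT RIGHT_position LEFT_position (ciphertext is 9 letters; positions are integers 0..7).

Answer: GBGGFHHFG 0 1

Derivation:
Char 1 ('A'): step: R->0, L->0 (L advanced); A->plug->A->R->B->L->A->refl->B->L'->C->R'->G->plug->G
Char 2 ('C'): step: R->1, L=0; C->plug->C->R->F->L->C->refl->G->L'->G->R'->B->plug->B
Char 3 ('H'): step: R->2, L=0; H->plug->D->R->D->L->E->refl->F->L'->H->R'->G->plug->G
Char 4 ('D'): step: R->3, L=0; D->plug->H->R->E->L->H->refl->D->L'->A->R'->G->plug->G
Char 5 ('G'): step: R->4, L=0; G->plug->G->R->D->L->E->refl->F->L'->H->R'->F->plug->F
Char 6 ('A'): step: R->5, L=0; A->plug->A->R->A->L->D->refl->H->L'->E->R'->D->plug->H
Char 7 ('B'): step: R->6, L=0; B->plug->B->R->G->L->G->refl->C->L'->F->R'->D->plug->H
Char 8 ('B'): step: R->7, L=0; B->plug->B->R->C->L->B->refl->A->L'->B->R'->F->plug->F
Char 9 ('E'): step: R->0, L->1 (L advanced); E->plug->E->R->A->L->H->refl->D->L'->C->R'->G->plug->G
Final: ciphertext=GBGGFHHFG, RIGHT=0, LEFT=1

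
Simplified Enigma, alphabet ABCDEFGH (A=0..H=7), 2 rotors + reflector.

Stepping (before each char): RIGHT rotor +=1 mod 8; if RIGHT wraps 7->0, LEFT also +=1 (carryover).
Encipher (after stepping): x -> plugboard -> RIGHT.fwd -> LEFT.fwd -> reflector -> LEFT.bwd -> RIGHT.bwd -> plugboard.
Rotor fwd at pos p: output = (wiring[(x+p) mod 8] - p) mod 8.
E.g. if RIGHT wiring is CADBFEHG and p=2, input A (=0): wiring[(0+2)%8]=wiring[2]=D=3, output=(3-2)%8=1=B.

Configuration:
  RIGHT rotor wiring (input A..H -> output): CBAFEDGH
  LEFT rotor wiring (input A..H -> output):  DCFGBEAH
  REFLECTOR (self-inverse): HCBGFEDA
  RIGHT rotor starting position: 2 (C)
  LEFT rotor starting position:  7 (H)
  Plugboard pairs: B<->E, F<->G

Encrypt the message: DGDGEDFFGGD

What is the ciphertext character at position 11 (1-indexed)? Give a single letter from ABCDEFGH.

Char 1 ('D'): step: R->3, L=7; D->plug->D->R->D->L->G->refl->D->L'->C->R'->A->plug->A
Char 2 ('G'): step: R->4, L=7; G->plug->F->R->F->L->C->refl->B->L'->H->R'->B->plug->E
Char 3 ('D'): step: R->5, L=7; D->plug->D->R->F->L->C->refl->B->L'->H->R'->H->plug->H
Char 4 ('G'): step: R->6, L=7; G->plug->F->R->H->L->B->refl->C->L'->F->R'->H->plug->H
Char 5 ('E'): step: R->7, L=7; E->plug->B->R->D->L->G->refl->D->L'->C->R'->C->plug->C
Char 6 ('D'): step: R->0, L->0 (L advanced); D->plug->D->R->F->L->E->refl->F->L'->C->R'->A->plug->A
Char 7 ('F'): step: R->1, L=0; F->plug->G->R->G->L->A->refl->H->L'->H->R'->B->plug->E
Char 8 ('F'): step: R->2, L=0; F->plug->G->R->A->L->D->refl->G->L'->D->R'->B->plug->E
Char 9 ('G'): step: R->3, L=0; G->plug->F->R->H->L->H->refl->A->L'->G->R'->G->plug->F
Char 10 ('G'): step: R->4, L=0; G->plug->F->R->F->L->E->refl->F->L'->C->R'->C->plug->C
Char 11 ('D'): step: R->5, L=0; D->plug->D->R->F->L->E->refl->F->L'->C->R'->C->plug->C

C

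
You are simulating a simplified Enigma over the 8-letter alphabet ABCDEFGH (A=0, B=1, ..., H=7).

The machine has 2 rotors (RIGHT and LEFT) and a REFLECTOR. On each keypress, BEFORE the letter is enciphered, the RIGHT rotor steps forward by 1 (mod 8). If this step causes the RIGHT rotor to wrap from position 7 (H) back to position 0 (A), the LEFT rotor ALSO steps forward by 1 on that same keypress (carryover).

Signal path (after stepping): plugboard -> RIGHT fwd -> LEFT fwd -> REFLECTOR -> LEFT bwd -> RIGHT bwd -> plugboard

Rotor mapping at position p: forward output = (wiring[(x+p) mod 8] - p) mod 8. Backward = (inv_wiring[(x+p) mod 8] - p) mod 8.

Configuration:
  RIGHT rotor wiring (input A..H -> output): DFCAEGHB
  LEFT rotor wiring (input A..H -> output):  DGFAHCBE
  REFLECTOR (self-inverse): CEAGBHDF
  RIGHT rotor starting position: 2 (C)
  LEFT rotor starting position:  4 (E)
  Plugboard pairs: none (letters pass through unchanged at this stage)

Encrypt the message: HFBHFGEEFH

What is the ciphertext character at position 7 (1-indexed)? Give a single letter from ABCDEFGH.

Char 1 ('H'): step: R->3, L=4; H->plug->H->R->H->L->E->refl->B->L'->G->R'->E->plug->E
Char 2 ('F'): step: R->4, L=4; F->plug->F->R->B->L->G->refl->D->L'->A->R'->A->plug->A
Char 3 ('B'): step: R->5, L=4; B->plug->B->R->C->L->F->refl->H->L'->E->R'->C->plug->C
Char 4 ('H'): step: R->6, L=4; H->plug->H->R->A->L->D->refl->G->L'->B->R'->A->plug->A
Char 5 ('F'): step: R->7, L=4; F->plug->F->R->F->L->C->refl->A->L'->D->R'->D->plug->D
Char 6 ('G'): step: R->0, L->5 (L advanced); G->plug->G->R->H->L->C->refl->A->L'->F->R'->B->plug->B
Char 7 ('E'): step: R->1, L=5; E->plug->E->R->F->L->A->refl->C->L'->H->R'->C->plug->C

C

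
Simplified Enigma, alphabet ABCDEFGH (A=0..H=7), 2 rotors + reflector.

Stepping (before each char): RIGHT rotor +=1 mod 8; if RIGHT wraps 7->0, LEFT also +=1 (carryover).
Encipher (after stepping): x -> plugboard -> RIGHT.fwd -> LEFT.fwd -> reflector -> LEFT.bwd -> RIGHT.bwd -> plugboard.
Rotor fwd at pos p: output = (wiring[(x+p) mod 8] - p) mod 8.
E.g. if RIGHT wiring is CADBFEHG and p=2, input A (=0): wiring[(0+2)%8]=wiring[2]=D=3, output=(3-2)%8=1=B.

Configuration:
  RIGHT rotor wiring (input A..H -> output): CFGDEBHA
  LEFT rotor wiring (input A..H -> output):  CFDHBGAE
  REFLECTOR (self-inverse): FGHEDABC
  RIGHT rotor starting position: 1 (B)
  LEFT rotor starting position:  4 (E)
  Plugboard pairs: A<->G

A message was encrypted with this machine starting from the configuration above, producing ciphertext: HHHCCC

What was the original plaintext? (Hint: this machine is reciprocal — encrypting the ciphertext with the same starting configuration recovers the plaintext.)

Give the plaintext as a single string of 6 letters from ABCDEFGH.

Char 1 ('H'): step: R->2, L=4; H->plug->H->R->D->L->A->refl->F->L'->A->R'->G->plug->A
Char 2 ('H'): step: R->3, L=4; H->plug->H->R->D->L->A->refl->F->L'->A->R'->A->plug->G
Char 3 ('H'): step: R->4, L=4; H->plug->H->R->H->L->D->refl->E->L'->C->R'->G->plug->A
Char 4 ('C'): step: R->5, L=4; C->plug->C->R->D->L->A->refl->F->L'->A->R'->E->plug->E
Char 5 ('C'): step: R->6, L=4; C->plug->C->R->E->L->G->refl->B->L'->F->R'->F->plug->F
Char 6 ('C'): step: R->7, L=4; C->plug->C->R->G->L->H->refl->C->L'->B->R'->A->plug->G

Answer: AGAEFG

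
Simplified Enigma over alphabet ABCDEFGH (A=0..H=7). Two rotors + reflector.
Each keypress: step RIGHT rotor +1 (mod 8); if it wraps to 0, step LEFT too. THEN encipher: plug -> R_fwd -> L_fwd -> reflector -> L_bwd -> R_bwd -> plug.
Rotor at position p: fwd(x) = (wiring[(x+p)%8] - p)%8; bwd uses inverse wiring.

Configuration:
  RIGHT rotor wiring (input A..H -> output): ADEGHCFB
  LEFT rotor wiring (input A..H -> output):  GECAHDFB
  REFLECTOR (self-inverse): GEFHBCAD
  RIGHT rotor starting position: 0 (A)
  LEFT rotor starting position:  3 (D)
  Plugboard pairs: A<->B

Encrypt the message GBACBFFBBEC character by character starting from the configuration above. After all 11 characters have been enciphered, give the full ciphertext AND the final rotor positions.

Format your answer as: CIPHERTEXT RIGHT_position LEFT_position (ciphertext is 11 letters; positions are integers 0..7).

Char 1 ('G'): step: R->1, L=3; G->plug->G->R->A->L->F->refl->C->L'->D->R'->B->plug->A
Char 2 ('B'): step: R->2, L=3; B->plug->A->R->C->L->A->refl->G->L'->E->R'->B->plug->A
Char 3 ('A'): step: R->3, L=3; A->plug->B->R->E->L->G->refl->A->L'->C->R'->D->plug->D
Char 4 ('C'): step: R->4, L=3; C->plug->C->R->B->L->E->refl->B->L'->G->R'->B->plug->A
Char 5 ('B'): step: R->5, L=3; B->plug->A->R->F->L->D->refl->H->L'->H->R'->F->plug->F
Char 6 ('F'): step: R->6, L=3; F->plug->F->R->A->L->F->refl->C->L'->D->R'->B->plug->A
Char 7 ('F'): step: R->7, L=3; F->plug->F->R->A->L->F->refl->C->L'->D->R'->G->plug->G
Char 8 ('B'): step: R->0, L->4 (L advanced); B->plug->A->R->A->L->D->refl->H->L'->B->R'->H->plug->H
Char 9 ('B'): step: R->1, L=4; B->plug->A->R->C->L->B->refl->E->L'->H->R'->H->plug->H
Char 10 ('E'): step: R->2, L=4; E->plug->E->R->D->L->F->refl->C->L'->E->R'->B->plug->A
Char 11 ('C'): step: R->3, L=4; C->plug->C->R->H->L->E->refl->B->L'->C->R'->D->plug->D
Final: ciphertext=AADAFAGHHAD, RIGHT=3, LEFT=4

Answer: AADAFAGHHAD 3 4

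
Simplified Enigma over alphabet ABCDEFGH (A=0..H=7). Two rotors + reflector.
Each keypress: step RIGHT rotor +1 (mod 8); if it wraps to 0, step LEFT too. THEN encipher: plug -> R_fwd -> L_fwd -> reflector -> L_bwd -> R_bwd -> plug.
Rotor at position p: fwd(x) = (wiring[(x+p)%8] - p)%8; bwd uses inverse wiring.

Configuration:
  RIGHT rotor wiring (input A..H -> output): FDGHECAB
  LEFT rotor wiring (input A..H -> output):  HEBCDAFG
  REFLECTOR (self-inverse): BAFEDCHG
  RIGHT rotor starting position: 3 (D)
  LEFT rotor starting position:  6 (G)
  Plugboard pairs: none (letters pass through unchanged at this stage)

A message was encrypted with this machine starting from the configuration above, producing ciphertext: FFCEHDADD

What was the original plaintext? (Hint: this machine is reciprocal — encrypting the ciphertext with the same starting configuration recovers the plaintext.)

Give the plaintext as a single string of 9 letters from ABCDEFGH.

Char 1 ('F'): step: R->4, L=6; F->plug->F->R->H->L->C->refl->F->L'->G->R'->B->plug->B
Char 2 ('F'): step: R->5, L=6; F->plug->F->R->B->L->A->refl->B->L'->C->R'->G->plug->G
Char 3 ('C'): step: R->6, L=6; C->plug->C->R->H->L->C->refl->F->L'->G->R'->G->plug->G
Char 4 ('E'): step: R->7, L=6; E->plug->E->R->A->L->H->refl->G->L'->D->R'->G->plug->G
Char 5 ('H'): step: R->0, L->7 (L advanced); H->plug->H->R->B->L->A->refl->B->L'->G->R'->C->plug->C
Char 6 ('D'): step: R->1, L=7; D->plug->D->R->D->L->C->refl->F->L'->C->R'->A->plug->A
Char 7 ('A'): step: R->2, L=7; A->plug->A->R->E->L->D->refl->E->L'->F->R'->B->plug->B
Char 8 ('D'): step: R->3, L=7; D->plug->D->R->F->L->E->refl->D->L'->E->R'->A->plug->A
Char 9 ('D'): step: R->4, L=7; D->plug->D->R->F->L->E->refl->D->L'->E->R'->C->plug->C

Answer: BGGGCABAC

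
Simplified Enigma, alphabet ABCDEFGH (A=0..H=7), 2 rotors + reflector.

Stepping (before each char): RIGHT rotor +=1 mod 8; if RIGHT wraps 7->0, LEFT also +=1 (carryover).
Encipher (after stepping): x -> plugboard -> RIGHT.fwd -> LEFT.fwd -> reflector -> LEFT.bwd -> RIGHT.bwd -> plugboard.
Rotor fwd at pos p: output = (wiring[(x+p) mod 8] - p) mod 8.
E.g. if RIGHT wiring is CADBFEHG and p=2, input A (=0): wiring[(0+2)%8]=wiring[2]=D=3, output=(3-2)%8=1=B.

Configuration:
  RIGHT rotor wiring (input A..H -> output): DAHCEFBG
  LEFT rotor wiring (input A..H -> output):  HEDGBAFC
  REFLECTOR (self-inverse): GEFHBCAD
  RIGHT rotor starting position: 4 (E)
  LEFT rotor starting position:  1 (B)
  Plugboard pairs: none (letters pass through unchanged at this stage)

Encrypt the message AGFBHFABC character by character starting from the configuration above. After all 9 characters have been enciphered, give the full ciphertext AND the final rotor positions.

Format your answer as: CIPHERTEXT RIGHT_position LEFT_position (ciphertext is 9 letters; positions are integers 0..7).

Answer: BCGGECDAA 5 2

Derivation:
Char 1 ('A'): step: R->5, L=1; A->plug->A->R->A->L->D->refl->H->L'->E->R'->B->plug->B
Char 2 ('G'): step: R->6, L=1; G->plug->G->R->G->L->B->refl->E->L'->F->R'->C->plug->C
Char 3 ('F'): step: R->7, L=1; F->plug->F->R->F->L->E->refl->B->L'->G->R'->G->plug->G
Char 4 ('B'): step: R->0, L->2 (L advanced); B->plug->B->R->A->L->B->refl->E->L'->B->R'->G->plug->G
Char 5 ('H'): step: R->1, L=2; H->plug->H->R->C->L->H->refl->D->L'->E->R'->E->plug->E
Char 6 ('F'): step: R->2, L=2; F->plug->F->R->E->L->D->refl->H->L'->C->R'->C->plug->C
Char 7 ('A'): step: R->3, L=2; A->plug->A->R->H->L->C->refl->F->L'->G->R'->D->plug->D
Char 8 ('B'): step: R->4, L=2; B->plug->B->R->B->L->E->refl->B->L'->A->R'->A->plug->A
Char 9 ('C'): step: R->5, L=2; C->plug->C->R->B->L->E->refl->B->L'->A->R'->A->plug->A
Final: ciphertext=BCGGECDAA, RIGHT=5, LEFT=2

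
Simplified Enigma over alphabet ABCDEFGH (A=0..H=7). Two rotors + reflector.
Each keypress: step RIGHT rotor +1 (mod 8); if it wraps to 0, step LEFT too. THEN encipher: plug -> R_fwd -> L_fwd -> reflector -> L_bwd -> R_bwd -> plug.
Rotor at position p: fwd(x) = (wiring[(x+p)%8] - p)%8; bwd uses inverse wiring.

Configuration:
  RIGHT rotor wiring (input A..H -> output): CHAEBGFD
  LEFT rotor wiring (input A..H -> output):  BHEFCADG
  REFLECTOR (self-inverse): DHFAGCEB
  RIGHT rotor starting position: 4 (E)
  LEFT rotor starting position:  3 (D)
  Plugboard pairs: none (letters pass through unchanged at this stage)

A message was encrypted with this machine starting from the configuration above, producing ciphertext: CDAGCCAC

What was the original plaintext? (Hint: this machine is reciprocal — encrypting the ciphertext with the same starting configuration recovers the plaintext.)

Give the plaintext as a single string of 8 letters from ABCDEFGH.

Answer: DABFFBEH

Derivation:
Char 1 ('C'): step: R->5, L=3; C->plug->C->R->G->L->E->refl->G->L'->F->R'->D->plug->D
Char 2 ('D'): step: R->6, L=3; D->plug->D->R->B->L->H->refl->B->L'->H->R'->A->plug->A
Char 3 ('A'): step: R->7, L=3; A->plug->A->R->E->L->D->refl->A->L'->D->R'->B->plug->B
Char 4 ('G'): step: R->0, L->4 (L advanced); G->plug->G->R->F->L->D->refl->A->L'->G->R'->F->plug->F
Char 5 ('C'): step: R->1, L=4; C->plug->C->R->D->L->C->refl->F->L'->E->R'->F->plug->F
Char 6 ('C'): step: R->2, L=4; C->plug->C->R->H->L->B->refl->H->L'->C->R'->B->plug->B
Char 7 ('A'): step: R->3, L=4; A->plug->A->R->B->L->E->refl->G->L'->A->R'->E->plug->E
Char 8 ('C'): step: R->4, L=4; C->plug->C->R->B->L->E->refl->G->L'->A->R'->H->plug->H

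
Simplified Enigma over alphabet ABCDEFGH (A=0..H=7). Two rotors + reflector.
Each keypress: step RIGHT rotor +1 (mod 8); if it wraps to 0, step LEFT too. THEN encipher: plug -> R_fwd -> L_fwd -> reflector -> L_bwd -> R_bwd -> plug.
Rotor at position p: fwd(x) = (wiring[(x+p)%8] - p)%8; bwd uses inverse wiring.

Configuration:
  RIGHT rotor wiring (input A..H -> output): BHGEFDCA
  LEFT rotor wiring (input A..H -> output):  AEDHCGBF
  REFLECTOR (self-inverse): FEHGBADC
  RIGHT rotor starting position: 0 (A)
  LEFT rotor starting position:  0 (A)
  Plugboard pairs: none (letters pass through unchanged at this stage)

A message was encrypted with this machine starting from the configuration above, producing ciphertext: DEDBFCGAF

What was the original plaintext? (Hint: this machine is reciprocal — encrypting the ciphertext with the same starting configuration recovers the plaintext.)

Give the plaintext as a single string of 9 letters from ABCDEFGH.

Answer: CGCHAAHBG

Derivation:
Char 1 ('D'): step: R->1, L=0; D->plug->D->R->E->L->C->refl->H->L'->D->R'->C->plug->C
Char 2 ('E'): step: R->2, L=0; E->plug->E->R->A->L->A->refl->F->L'->H->R'->G->plug->G
Char 3 ('D'): step: R->3, L=0; D->plug->D->R->H->L->F->refl->A->L'->A->R'->C->plug->C
Char 4 ('B'): step: R->4, L=0; B->plug->B->R->H->L->F->refl->A->L'->A->R'->H->plug->H
Char 5 ('F'): step: R->5, L=0; F->plug->F->R->B->L->E->refl->B->L'->G->R'->A->plug->A
Char 6 ('C'): step: R->6, L=0; C->plug->C->R->D->L->H->refl->C->L'->E->R'->A->plug->A
Char 7 ('G'): step: R->7, L=0; G->plug->G->R->E->L->C->refl->H->L'->D->R'->H->plug->H
Char 8 ('A'): step: R->0, L->1 (L advanced); A->plug->A->R->B->L->C->refl->H->L'->H->R'->B->plug->B
Char 9 ('F'): step: R->1, L=1; F->plug->F->R->B->L->C->refl->H->L'->H->R'->G->plug->G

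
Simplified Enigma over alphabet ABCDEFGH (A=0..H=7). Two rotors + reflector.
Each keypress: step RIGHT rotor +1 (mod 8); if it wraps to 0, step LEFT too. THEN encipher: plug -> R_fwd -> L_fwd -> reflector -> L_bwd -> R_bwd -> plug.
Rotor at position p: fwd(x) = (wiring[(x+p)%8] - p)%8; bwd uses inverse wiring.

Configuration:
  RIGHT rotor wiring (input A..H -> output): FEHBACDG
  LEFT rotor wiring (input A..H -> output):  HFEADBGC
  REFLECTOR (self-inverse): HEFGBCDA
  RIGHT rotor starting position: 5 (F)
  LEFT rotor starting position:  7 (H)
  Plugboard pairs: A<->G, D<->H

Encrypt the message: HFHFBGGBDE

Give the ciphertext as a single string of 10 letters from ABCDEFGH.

Answer: FGCAEDBAHC

Derivation:
Char 1 ('H'): step: R->6, L=7; H->plug->D->R->G->L->C->refl->F->L'->D->R'->F->plug->F
Char 2 ('F'): step: R->7, L=7; F->plug->F->R->B->L->A->refl->H->L'->H->R'->A->plug->G
Char 3 ('H'): step: R->0, L->0 (L advanced); H->plug->D->R->B->L->F->refl->C->L'->H->R'->C->plug->C
Char 4 ('F'): step: R->1, L=0; F->plug->F->R->C->L->E->refl->B->L'->F->R'->G->plug->A
Char 5 ('B'): step: R->2, L=0; B->plug->B->R->H->L->C->refl->F->L'->B->R'->E->plug->E
Char 6 ('G'): step: R->3, L=0; G->plug->A->R->G->L->G->refl->D->L'->E->R'->H->plug->D
Char 7 ('G'): step: R->4, L=0; G->plug->A->R->E->L->D->refl->G->L'->G->R'->B->plug->B
Char 8 ('B'): step: R->5, L=0; B->plug->B->R->G->L->G->refl->D->L'->E->R'->G->plug->A
Char 9 ('D'): step: R->6, L=0; D->plug->H->R->E->L->D->refl->G->L'->G->R'->D->plug->H
Char 10 ('E'): step: R->7, L=0; E->plug->E->R->C->L->E->refl->B->L'->F->R'->C->plug->C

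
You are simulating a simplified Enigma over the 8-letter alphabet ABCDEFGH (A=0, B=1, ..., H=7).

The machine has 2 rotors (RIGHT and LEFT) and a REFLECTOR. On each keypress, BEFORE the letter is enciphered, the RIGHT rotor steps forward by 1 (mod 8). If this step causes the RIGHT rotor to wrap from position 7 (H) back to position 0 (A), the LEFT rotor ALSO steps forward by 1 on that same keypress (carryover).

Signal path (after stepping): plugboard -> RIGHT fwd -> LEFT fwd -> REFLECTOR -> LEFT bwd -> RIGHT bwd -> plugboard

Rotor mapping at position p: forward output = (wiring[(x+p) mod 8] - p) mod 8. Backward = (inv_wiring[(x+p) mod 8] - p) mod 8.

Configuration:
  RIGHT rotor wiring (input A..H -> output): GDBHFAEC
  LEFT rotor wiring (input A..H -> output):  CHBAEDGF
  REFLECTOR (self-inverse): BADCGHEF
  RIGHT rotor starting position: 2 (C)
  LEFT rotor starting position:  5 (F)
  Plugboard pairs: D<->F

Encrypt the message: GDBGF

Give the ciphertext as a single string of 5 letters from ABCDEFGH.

Answer: CHAEG

Derivation:
Char 1 ('G'): step: R->3, L=5; G->plug->G->R->A->L->G->refl->E->L'->F->R'->C->plug->C
Char 2 ('D'): step: R->4, L=5; D->plug->F->R->H->L->H->refl->F->L'->D->R'->H->plug->H
Char 3 ('B'): step: R->5, L=5; B->plug->B->R->H->L->H->refl->F->L'->D->R'->A->plug->A
Char 4 ('G'): step: R->6, L=5; G->plug->G->R->H->L->H->refl->F->L'->D->R'->E->plug->E
Char 5 ('F'): step: R->7, L=5; F->plug->D->R->C->L->A->refl->B->L'->B->R'->G->plug->G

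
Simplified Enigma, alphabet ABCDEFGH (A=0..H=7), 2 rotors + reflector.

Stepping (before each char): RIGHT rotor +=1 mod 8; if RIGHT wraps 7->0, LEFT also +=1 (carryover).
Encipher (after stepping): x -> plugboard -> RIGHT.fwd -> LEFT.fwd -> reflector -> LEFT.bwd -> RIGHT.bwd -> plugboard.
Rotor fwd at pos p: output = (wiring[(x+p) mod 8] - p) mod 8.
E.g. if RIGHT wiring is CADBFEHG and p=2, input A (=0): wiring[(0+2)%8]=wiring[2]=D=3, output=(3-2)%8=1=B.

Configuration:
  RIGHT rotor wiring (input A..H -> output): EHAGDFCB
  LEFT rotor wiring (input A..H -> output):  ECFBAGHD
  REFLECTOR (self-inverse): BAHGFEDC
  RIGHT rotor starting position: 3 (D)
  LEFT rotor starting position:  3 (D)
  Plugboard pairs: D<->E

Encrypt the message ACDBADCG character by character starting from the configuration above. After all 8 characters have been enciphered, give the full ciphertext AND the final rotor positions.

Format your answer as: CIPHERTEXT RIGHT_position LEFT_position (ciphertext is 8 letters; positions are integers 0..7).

Char 1 ('A'): step: R->4, L=3; A->plug->A->R->H->L->C->refl->H->L'->G->R'->C->plug->C
Char 2 ('C'): step: R->5, L=3; C->plug->C->R->E->L->A->refl->B->L'->F->R'->B->plug->B
Char 3 ('D'): step: R->6, L=3; D->plug->E->R->C->L->D->refl->G->L'->A->R'->F->plug->F
Char 4 ('B'): step: R->7, L=3; B->plug->B->R->F->L->B->refl->A->L'->E->R'->F->plug->F
Char 5 ('A'): step: R->0, L->4 (L advanced); A->plug->A->R->E->L->A->refl->B->L'->G->R'->D->plug->E
Char 6 ('D'): step: R->1, L=4; D->plug->E->R->E->L->A->refl->B->L'->G->R'->A->plug->A
Char 7 ('C'): step: R->2, L=4; C->plug->C->R->B->L->C->refl->H->L'->D->R'->D->plug->E
Char 8 ('G'): step: R->3, L=4; G->plug->G->R->E->L->A->refl->B->L'->G->R'->E->plug->D
Final: ciphertext=CBFFEAED, RIGHT=3, LEFT=4

Answer: CBFFEAED 3 4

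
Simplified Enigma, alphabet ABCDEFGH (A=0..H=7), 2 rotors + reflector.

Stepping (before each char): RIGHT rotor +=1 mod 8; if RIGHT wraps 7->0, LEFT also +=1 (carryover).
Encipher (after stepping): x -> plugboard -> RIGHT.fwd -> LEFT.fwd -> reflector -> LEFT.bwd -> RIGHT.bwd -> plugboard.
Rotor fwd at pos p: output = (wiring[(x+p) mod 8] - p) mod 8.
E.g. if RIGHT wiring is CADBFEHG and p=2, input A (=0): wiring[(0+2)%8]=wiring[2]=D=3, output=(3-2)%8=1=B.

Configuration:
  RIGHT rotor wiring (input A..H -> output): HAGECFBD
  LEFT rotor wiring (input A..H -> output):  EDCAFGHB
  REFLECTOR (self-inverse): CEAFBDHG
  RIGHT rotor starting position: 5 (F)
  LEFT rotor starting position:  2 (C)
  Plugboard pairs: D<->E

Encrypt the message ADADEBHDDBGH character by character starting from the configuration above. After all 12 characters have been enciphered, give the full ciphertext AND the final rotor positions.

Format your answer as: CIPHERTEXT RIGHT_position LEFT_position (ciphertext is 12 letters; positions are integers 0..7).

Char 1 ('A'): step: R->6, L=2; A->plug->A->R->D->L->E->refl->B->L'->H->R'->H->plug->H
Char 2 ('D'): step: R->7, L=2; D->plug->E->R->F->L->H->refl->G->L'->B->R'->C->plug->C
Char 3 ('A'): step: R->0, L->3 (L advanced); A->plug->A->R->H->L->H->refl->G->L'->E->R'->D->plug->E
Char 4 ('D'): step: R->1, L=3; D->plug->E->R->E->L->G->refl->H->L'->H->R'->A->plug->A
Char 5 ('E'): step: R->2, L=3; E->plug->D->R->D->L->E->refl->B->L'->F->R'->G->plug->G
Char 6 ('B'): step: R->3, L=3; B->plug->B->R->H->L->H->refl->G->L'->E->R'->F->plug->F
Char 7 ('H'): step: R->4, L=3; H->plug->H->R->A->L->F->refl->D->L'->C->R'->G->plug->G
Char 8 ('D'): step: R->5, L=3; D->plug->E->R->D->L->E->refl->B->L'->F->R'->H->plug->H
Char 9 ('D'): step: R->6, L=3; D->plug->E->R->A->L->F->refl->D->L'->C->R'->D->plug->E
Char 10 ('B'): step: R->7, L=3; B->plug->B->R->A->L->F->refl->D->L'->C->R'->H->plug->H
Char 11 ('G'): step: R->0, L->4 (L advanced); G->plug->G->R->B->L->C->refl->A->L'->E->R'->D->plug->E
Char 12 ('H'): step: R->1, L=4; H->plug->H->R->G->L->G->refl->H->L'->F->R'->B->plug->B
Final: ciphertext=HCEAGFGHEHEB, RIGHT=1, LEFT=4

Answer: HCEAGFGHEHEB 1 4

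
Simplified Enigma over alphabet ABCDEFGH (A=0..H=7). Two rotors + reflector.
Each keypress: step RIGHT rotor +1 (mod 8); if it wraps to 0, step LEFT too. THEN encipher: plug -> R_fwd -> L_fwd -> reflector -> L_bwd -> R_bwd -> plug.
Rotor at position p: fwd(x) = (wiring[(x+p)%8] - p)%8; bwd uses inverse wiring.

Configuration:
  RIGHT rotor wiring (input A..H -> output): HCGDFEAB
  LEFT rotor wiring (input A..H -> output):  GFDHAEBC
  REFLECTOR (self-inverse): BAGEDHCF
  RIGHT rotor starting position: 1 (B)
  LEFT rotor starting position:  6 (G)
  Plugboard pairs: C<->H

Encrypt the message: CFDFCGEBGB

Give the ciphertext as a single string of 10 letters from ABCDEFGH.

Answer: BCGCGAFDAG

Derivation:
Char 1 ('C'): step: R->2, L=6; C->plug->H->R->A->L->D->refl->E->L'->B->R'->B->plug->B
Char 2 ('F'): step: R->3, L=6; F->plug->F->R->E->L->F->refl->H->L'->D->R'->H->plug->C
Char 3 ('D'): step: R->4, L=6; D->plug->D->R->F->L->B->refl->A->L'->C->R'->G->plug->G
Char 4 ('F'): step: R->5, L=6; F->plug->F->R->B->L->E->refl->D->L'->A->R'->H->plug->C
Char 5 ('C'): step: R->6, L=6; C->plug->H->R->G->L->C->refl->G->L'->H->R'->G->plug->G
Char 6 ('G'): step: R->7, L=6; G->plug->G->R->F->L->B->refl->A->L'->C->R'->A->plug->A
Char 7 ('E'): step: R->0, L->7 (L advanced); E->plug->E->R->F->L->B->refl->A->L'->E->R'->F->plug->F
Char 8 ('B'): step: R->1, L=7; B->plug->B->R->F->L->B->refl->A->L'->E->R'->D->plug->D
Char 9 ('G'): step: R->2, L=7; G->plug->G->R->F->L->B->refl->A->L'->E->R'->A->plug->A
Char 10 ('B'): step: R->3, L=7; B->plug->B->R->C->L->G->refl->C->L'->H->R'->G->plug->G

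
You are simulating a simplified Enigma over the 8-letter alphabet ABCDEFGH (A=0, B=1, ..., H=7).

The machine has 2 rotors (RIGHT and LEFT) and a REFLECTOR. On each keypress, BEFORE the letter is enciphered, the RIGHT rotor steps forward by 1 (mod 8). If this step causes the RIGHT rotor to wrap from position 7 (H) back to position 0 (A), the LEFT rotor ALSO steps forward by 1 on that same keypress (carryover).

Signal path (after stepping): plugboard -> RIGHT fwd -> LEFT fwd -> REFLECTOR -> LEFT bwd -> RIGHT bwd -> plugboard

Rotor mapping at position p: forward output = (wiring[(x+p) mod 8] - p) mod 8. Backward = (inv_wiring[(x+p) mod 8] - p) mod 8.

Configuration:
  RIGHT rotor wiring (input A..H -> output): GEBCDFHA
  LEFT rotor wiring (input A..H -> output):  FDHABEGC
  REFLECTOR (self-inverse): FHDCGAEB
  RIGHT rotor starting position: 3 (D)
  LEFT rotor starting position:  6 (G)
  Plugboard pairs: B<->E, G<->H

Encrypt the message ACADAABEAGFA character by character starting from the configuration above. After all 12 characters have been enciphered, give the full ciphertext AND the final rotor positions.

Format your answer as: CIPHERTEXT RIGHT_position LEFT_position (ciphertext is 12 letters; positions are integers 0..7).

Char 1 ('A'): step: R->4, L=6; A->plug->A->R->H->L->G->refl->E->L'->B->R'->B->plug->E
Char 2 ('C'): step: R->5, L=6; C->plug->C->R->D->L->F->refl->A->L'->A->R'->A->plug->A
Char 3 ('A'): step: R->6, L=6; A->plug->A->R->B->L->E->refl->G->L'->H->R'->H->plug->G
Char 4 ('D'): step: R->7, L=6; D->plug->D->R->C->L->H->refl->B->L'->E->R'->F->plug->F
Char 5 ('A'): step: R->0, L->7 (L advanced); A->plug->A->R->G->L->F->refl->A->L'->D->R'->E->plug->B
Char 6 ('A'): step: R->1, L=7; A->plug->A->R->D->L->A->refl->F->L'->G->R'->F->plug->F
Char 7 ('B'): step: R->2, L=7; B->plug->E->R->F->L->C->refl->D->L'->A->R'->B->plug->E
Char 8 ('E'): step: R->3, L=7; E->plug->B->R->A->L->D->refl->C->L'->F->R'->E->plug->B
Char 9 ('A'): step: R->4, L=7; A->plug->A->R->H->L->H->refl->B->L'->E->R'->D->plug->D
Char 10 ('G'): step: R->5, L=7; G->plug->H->R->G->L->F->refl->A->L'->D->R'->C->plug->C
Char 11 ('F'): step: R->6, L=7; F->plug->F->R->E->L->B->refl->H->L'->H->R'->H->plug->G
Char 12 ('A'): step: R->7, L=7; A->plug->A->R->B->L->G->refl->E->L'->C->R'->D->plug->D
Final: ciphertext=EAGFBFEBDCGD, RIGHT=7, LEFT=7

Answer: EAGFBFEBDCGD 7 7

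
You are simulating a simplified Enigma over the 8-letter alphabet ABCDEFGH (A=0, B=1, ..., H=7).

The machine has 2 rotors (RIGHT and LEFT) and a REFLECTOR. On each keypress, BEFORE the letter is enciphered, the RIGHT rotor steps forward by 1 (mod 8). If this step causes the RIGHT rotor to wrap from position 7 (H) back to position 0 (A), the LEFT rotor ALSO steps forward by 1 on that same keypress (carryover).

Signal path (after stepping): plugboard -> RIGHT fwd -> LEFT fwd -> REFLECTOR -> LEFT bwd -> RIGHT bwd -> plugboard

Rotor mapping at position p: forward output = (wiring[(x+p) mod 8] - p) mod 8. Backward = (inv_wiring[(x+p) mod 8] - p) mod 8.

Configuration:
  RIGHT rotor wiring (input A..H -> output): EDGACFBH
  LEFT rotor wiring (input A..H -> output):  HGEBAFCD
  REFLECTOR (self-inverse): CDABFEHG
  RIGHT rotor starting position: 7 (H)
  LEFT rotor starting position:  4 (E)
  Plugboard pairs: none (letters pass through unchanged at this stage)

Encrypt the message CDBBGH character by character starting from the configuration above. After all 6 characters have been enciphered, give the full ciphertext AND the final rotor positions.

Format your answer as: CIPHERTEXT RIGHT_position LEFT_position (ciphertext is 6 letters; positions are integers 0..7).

Char 1 ('C'): step: R->0, L->5 (L advanced); C->plug->C->R->G->L->E->refl->F->L'->B->R'->G->plug->G
Char 2 ('D'): step: R->1, L=5; D->plug->D->R->B->L->F->refl->E->L'->G->R'->G->plug->G
Char 3 ('B'): step: R->2, L=5; B->plug->B->R->G->L->E->refl->F->L'->B->R'->H->plug->H
Char 4 ('B'): step: R->3, L=5; B->plug->B->R->H->L->D->refl->B->L'->E->R'->E->plug->E
Char 5 ('G'): step: R->4, L=5; G->plug->G->R->C->L->G->refl->H->L'->F->R'->C->plug->C
Char 6 ('H'): step: R->5, L=5; H->plug->H->R->F->L->H->refl->G->L'->C->R'->C->plug->C
Final: ciphertext=GGHECC, RIGHT=5, LEFT=5

Answer: GGHECC 5 5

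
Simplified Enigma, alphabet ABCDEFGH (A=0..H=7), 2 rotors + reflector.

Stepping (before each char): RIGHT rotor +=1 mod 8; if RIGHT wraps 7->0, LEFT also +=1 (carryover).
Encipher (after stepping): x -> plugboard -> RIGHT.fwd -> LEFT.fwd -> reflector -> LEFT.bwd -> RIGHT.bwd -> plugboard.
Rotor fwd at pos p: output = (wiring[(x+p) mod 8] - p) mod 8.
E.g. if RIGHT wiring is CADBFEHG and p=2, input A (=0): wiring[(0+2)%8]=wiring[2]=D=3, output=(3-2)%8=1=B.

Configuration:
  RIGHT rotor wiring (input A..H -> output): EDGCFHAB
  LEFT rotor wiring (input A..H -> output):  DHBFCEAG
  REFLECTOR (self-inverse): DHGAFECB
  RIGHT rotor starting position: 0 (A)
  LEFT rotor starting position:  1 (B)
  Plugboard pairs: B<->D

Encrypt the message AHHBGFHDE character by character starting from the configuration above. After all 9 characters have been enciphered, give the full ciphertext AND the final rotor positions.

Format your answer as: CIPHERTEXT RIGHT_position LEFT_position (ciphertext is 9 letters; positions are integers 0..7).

Char 1 ('A'): step: R->1, L=1; A->plug->A->R->C->L->E->refl->F->L'->G->R'->E->plug->E
Char 2 ('H'): step: R->2, L=1; H->plug->H->R->B->L->A->refl->D->L'->E->R'->A->plug->A
Char 3 ('H'): step: R->3, L=1; H->plug->H->R->D->L->B->refl->H->L'->F->R'->D->plug->B
Char 4 ('B'): step: R->4, L=1; B->plug->D->R->F->L->H->refl->B->L'->D->R'->B->plug->D
Char 5 ('G'): step: R->5, L=1; G->plug->G->R->F->L->H->refl->B->L'->D->R'->B->plug->D
Char 6 ('F'): step: R->6, L=1; F->plug->F->R->E->L->D->refl->A->L'->B->R'->H->plug->H
Char 7 ('H'): step: R->7, L=1; H->plug->H->R->B->L->A->refl->D->L'->E->R'->C->plug->C
Char 8 ('D'): step: R->0, L->2 (L advanced); D->plug->B->R->D->L->C->refl->G->L'->E->R'->A->plug->A
Char 9 ('E'): step: R->1, L=2; E->plug->E->R->G->L->B->refl->H->L'->A->R'->G->plug->G
Final: ciphertext=EABDDHCAG, RIGHT=1, LEFT=2

Answer: EABDDHCAG 1 2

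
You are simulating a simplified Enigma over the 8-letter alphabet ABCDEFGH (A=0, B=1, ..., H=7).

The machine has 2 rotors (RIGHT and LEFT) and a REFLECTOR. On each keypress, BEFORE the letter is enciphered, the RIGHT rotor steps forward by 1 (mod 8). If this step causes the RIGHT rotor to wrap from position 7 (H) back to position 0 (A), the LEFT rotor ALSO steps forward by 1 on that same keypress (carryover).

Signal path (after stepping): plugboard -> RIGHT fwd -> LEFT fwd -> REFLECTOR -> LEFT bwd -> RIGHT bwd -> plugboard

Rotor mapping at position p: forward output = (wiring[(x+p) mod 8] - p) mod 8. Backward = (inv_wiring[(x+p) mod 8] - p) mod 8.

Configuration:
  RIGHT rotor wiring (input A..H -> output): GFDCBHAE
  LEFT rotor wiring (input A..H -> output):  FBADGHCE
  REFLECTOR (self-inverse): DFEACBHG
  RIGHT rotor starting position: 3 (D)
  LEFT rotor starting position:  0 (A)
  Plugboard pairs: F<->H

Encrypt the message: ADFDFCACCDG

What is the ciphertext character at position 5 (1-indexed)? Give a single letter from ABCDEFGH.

Char 1 ('A'): step: R->4, L=0; A->plug->A->R->F->L->H->refl->G->L'->E->R'->C->plug->C
Char 2 ('D'): step: R->5, L=0; D->plug->D->R->B->L->B->refl->F->L'->A->R'->E->plug->E
Char 3 ('F'): step: R->6, L=0; F->plug->H->R->B->L->B->refl->F->L'->A->R'->C->plug->C
Char 4 ('D'): step: R->7, L=0; D->plug->D->R->E->L->G->refl->H->L'->F->R'->A->plug->A
Char 5 ('F'): step: R->0, L->1 (L advanced); F->plug->H->R->E->L->G->refl->H->L'->B->R'->E->plug->E

E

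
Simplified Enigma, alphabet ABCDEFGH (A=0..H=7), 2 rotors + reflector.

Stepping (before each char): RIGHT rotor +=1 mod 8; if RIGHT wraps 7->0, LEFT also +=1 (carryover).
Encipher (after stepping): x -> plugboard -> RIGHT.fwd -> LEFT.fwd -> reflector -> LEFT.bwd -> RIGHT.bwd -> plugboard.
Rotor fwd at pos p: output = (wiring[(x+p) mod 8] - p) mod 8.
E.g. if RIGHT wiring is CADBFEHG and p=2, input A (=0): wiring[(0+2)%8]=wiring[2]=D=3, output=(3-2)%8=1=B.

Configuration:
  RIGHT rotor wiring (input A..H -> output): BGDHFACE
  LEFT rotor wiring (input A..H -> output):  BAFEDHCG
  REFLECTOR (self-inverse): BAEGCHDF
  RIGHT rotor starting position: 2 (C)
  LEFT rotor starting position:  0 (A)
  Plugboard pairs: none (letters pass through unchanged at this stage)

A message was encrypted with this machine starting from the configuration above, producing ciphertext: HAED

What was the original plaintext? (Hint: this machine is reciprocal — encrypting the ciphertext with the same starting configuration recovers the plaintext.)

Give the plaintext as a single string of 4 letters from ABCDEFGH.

Answer: EDHF

Derivation:
Char 1 ('H'): step: R->3, L=0; H->plug->H->R->A->L->B->refl->A->L'->B->R'->E->plug->E
Char 2 ('A'): step: R->4, L=0; A->plug->A->R->B->L->A->refl->B->L'->A->R'->D->plug->D
Char 3 ('E'): step: R->5, L=0; E->plug->E->R->B->L->A->refl->B->L'->A->R'->H->plug->H
Char 4 ('D'): step: R->6, L=0; D->plug->D->R->A->L->B->refl->A->L'->B->R'->F->plug->F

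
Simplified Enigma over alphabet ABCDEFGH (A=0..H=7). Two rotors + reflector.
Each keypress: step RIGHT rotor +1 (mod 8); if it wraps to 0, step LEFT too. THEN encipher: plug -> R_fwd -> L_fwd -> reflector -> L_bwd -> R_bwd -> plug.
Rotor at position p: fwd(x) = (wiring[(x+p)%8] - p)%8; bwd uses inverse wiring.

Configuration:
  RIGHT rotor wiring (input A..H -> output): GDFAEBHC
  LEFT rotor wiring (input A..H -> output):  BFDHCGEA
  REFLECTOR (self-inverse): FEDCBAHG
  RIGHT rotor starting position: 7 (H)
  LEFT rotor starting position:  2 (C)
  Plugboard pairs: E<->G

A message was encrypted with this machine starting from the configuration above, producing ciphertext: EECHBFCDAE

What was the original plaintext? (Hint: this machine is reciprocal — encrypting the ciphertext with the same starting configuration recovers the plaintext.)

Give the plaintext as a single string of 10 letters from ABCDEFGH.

Char 1 ('E'): step: R->0, L->3 (L advanced); E->plug->G->R->H->L->A->refl->F->L'->E->R'->E->plug->G
Char 2 ('E'): step: R->1, L=3; E->plug->G->R->B->L->H->refl->G->L'->F->R'->H->plug->H
Char 3 ('C'): step: R->2, L=3; C->plug->C->R->C->L->D->refl->C->L'->G->R'->B->plug->B
Char 4 ('H'): step: R->3, L=3; H->plug->H->R->C->L->D->refl->C->L'->G->R'->C->plug->C
Char 5 ('B'): step: R->4, L=3; B->plug->B->R->F->L->G->refl->H->L'->B->R'->G->plug->E
Char 6 ('F'): step: R->5, L=3; F->plug->F->R->A->L->E->refl->B->L'->D->R'->G->plug->E
Char 7 ('C'): step: R->6, L=3; C->plug->C->R->A->L->E->refl->B->L'->D->R'->H->plug->H
Char 8 ('D'): step: R->7, L=3; D->plug->D->R->G->L->C->refl->D->L'->C->R'->G->plug->E
Char 9 ('A'): step: R->0, L->4 (L advanced); A->plug->A->R->G->L->H->refl->G->L'->A->R'->D->plug->D
Char 10 ('E'): step: R->1, L=4; E->plug->G->R->B->L->C->refl->D->L'->H->R'->C->plug->C

Answer: GHBCEEHEDC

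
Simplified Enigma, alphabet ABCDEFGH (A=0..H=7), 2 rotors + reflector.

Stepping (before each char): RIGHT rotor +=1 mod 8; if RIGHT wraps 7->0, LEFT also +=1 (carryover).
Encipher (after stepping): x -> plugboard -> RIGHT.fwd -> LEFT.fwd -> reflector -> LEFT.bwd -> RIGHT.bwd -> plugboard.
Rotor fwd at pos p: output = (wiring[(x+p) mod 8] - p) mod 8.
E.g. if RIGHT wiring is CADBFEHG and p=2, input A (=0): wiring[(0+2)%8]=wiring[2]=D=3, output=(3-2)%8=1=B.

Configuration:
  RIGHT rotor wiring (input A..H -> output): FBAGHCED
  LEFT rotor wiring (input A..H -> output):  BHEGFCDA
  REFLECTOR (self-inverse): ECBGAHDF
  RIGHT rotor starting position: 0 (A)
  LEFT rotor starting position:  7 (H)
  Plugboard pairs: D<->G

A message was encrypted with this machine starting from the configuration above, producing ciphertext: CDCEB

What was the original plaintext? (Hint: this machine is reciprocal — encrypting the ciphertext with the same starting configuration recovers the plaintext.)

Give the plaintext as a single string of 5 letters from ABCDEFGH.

Char 1 ('C'): step: R->1, L=7; C->plug->C->R->F->L->G->refl->D->L'->G->R'->D->plug->G
Char 2 ('D'): step: R->2, L=7; D->plug->G->R->D->L->F->refl->H->L'->E->R'->B->plug->B
Char 3 ('C'): step: R->3, L=7; C->plug->C->R->H->L->E->refl->A->L'->C->R'->F->plug->F
Char 4 ('E'): step: R->4, L=7; E->plug->E->R->B->L->C->refl->B->L'->A->R'->C->plug->C
Char 5 ('B'): step: R->5, L=7; B->plug->B->R->H->L->E->refl->A->L'->C->R'->H->plug->H

Answer: GBFCH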